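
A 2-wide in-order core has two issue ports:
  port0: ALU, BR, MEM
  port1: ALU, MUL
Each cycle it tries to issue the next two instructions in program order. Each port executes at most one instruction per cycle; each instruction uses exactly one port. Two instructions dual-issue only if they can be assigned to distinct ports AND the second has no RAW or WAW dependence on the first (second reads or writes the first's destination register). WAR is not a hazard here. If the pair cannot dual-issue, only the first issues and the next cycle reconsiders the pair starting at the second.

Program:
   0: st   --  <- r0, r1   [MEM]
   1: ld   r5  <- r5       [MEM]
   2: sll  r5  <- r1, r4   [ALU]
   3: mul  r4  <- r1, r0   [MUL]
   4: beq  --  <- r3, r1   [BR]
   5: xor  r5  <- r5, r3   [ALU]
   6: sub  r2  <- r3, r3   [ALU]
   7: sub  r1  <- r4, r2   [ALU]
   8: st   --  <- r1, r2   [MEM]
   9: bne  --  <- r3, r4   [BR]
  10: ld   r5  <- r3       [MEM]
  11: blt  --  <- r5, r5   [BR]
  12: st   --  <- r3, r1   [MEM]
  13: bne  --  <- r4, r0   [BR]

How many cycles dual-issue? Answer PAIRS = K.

PAIRS = 2

t=0 i0:st.MEM ; no-port MEM/MEM
t=1 i1:ld.MEM ; WAW r5
t=2 i2/i3:sll.ALU;mul.MUL ; pair
t=3 i4/i5:beq.BR;xor.ALU ; pair
t=4 i6:sub.ALU ; RAW r2
t=5 i7:sub.ALU ; RAW r1
t=6 i8:st.MEM ; no-port MEM/BR
t=7 i9:bne.BR ; no-port BR/MEM
t=8 i10:ld.MEM ; no-port MEM/BR
t=9 i11:blt.BR ; no-port BR/MEM
t=10 i12:st.MEM ; no-port MEM/BR
t=11 i13:bne.BR ; tail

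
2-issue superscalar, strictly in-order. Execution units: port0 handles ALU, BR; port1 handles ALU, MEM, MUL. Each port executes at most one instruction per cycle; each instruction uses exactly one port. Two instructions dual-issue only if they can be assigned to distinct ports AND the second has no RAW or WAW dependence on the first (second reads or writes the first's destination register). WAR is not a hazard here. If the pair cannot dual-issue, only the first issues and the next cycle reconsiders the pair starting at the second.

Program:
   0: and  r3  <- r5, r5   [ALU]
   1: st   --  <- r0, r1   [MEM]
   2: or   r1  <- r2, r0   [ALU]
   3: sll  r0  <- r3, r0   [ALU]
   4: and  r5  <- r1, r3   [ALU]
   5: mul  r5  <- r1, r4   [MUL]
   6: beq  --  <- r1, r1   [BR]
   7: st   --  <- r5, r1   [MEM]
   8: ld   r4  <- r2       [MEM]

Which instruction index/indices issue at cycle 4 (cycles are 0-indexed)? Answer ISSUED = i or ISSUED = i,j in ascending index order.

[0] i0,i1  and.ALU+st.MEM  -- 2-wide
[1] i2,i3  or.ALU+sll.ALU  -- 2-wide
[2] i4  and.ALU  -- WAW r5
[3] i5,i6  mul.MUL+beq.BR  -- 2-wide
[4] i7  st.MEM  -- no-port MEM/MEM
[5] i8  ld.MEM  -- tail

ISSUED = 7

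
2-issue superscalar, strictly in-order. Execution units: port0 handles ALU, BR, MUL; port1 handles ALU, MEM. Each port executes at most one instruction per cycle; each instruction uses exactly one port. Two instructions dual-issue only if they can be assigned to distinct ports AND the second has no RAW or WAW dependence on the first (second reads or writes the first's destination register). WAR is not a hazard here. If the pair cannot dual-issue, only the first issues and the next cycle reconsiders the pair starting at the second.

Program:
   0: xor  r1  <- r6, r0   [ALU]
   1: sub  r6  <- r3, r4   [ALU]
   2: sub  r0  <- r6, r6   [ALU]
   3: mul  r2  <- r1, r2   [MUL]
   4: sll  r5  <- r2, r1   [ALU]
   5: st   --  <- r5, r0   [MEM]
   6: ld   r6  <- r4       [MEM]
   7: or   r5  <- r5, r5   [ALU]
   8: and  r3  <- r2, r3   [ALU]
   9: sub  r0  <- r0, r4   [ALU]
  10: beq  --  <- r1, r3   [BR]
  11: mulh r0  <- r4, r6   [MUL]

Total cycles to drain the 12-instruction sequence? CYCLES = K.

t=0 i0,i1:xor;sub ; pair
t=1 i2,i3:sub;mul ; pair
t=2 i4:sll ; RAW r5
t=3 i5:st ; no-port MEM/MEM
t=4 i6,i7:ld;or ; pair
t=5 i8,i9:and;sub ; pair
t=6 i10:beq ; no-port BR/MUL
t=7 i11:mulh ; tail

CYCLES = 8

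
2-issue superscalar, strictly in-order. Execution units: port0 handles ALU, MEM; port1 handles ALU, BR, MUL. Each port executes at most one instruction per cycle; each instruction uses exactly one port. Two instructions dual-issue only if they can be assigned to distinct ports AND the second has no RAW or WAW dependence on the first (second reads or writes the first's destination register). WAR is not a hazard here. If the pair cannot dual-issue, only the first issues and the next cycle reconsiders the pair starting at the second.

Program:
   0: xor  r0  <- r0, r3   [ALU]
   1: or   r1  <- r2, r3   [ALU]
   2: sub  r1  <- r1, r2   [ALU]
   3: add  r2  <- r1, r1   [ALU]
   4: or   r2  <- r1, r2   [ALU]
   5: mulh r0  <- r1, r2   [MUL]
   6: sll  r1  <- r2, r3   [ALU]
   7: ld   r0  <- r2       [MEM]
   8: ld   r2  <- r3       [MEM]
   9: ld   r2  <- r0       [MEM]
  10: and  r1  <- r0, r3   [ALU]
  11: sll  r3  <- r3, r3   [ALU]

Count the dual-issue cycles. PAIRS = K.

#0 head=0: xor.ALU+or.ALU i0/i1 2-wide
#1 head=2: sub.ALU i2 RAW r1
#2 head=3: add.ALU i3 RAW+WAW r2
#3 head=4: or.ALU i4 RAW r2
#4 head=5: mulh.MUL+sll.ALU i5/i6 2-wide
#5 head=7: ld.MEM i7 no-port MEM/MEM
#6 head=8: ld.MEM i8 no-port MEM/MEM
#7 head=9: ld.MEM+and.ALU i9/i10 2-wide
#8 head=11: sll.ALU i11 tail

PAIRS = 3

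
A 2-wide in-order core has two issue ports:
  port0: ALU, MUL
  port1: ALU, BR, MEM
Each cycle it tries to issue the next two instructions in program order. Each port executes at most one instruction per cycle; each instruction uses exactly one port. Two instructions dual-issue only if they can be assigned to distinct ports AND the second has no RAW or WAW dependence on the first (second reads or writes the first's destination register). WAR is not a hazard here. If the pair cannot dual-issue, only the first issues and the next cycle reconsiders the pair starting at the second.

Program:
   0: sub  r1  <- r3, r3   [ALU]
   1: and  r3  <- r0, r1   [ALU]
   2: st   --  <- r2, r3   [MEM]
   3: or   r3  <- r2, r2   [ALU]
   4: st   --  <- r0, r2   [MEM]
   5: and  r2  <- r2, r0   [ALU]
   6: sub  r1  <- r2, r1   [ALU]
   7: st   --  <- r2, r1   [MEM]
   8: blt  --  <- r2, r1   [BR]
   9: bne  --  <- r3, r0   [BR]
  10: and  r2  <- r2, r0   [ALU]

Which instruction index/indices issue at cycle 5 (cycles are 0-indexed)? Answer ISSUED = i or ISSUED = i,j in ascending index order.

ISSUED = 7

c0: i0 sub  RAW r1
c1: i1 and  RAW r3
c2: i2,i3 st+or  pair
c3: i4,i5 st+and  pair
c4: i6 sub  RAW r1
c5: i7 st  no-port MEM/BR
c6: i8 blt  no-port BR/BR
c7: i9,i10 bne+and  pair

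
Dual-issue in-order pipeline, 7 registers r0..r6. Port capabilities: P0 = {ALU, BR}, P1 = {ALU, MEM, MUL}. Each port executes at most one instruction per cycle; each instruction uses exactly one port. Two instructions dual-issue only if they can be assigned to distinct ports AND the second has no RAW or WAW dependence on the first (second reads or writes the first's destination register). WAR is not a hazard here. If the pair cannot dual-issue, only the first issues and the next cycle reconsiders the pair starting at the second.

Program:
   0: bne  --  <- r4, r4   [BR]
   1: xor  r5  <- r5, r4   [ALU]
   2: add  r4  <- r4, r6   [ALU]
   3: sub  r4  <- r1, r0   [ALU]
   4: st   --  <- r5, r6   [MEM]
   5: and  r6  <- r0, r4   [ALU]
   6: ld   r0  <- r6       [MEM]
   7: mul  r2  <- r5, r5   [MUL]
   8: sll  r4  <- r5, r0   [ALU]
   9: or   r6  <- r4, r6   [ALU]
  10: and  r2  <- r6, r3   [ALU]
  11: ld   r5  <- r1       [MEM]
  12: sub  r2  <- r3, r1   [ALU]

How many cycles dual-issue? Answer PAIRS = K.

  cy0 -> i0&i1 (bne;xor) 2-wide
  cy1 -> i2 (add) WAW r4
  cy2 -> i3&i4 (sub;st) 2-wide
  cy3 -> i5 (and) RAW r6
  cy4 -> i6 (ld) no-port MEM/MUL
  cy5 -> i7&i8 (mul;sll) 2-wide
  cy6 -> i9 (or) RAW r6
  cy7 -> i10&i11 (and;ld) 2-wide
  cy8 -> i12 (sub) tail

PAIRS = 4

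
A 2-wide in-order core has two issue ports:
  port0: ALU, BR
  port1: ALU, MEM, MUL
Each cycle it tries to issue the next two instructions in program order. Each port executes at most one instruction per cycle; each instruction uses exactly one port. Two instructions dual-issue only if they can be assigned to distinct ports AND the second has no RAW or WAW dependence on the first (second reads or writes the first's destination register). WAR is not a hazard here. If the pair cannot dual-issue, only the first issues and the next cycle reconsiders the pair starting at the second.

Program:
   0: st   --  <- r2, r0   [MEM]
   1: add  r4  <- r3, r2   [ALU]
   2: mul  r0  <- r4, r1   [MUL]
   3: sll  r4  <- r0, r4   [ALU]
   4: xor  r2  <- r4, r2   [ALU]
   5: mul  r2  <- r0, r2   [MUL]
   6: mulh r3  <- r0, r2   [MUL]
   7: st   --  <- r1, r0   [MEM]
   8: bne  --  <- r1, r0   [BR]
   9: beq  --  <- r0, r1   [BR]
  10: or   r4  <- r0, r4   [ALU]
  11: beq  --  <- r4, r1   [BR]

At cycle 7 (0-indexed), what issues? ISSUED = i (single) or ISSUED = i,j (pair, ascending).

[0] i0,i1  st.MEM add.ALU  -- dual
[1] i2  mul.MUL  -- RAW r0
[2] i3  sll.ALU  -- RAW r4
[3] i4  xor.ALU  -- RAW+WAW r2
[4] i5  mul.MUL  -- no-port MUL/MUL
[5] i6  mulh.MUL  -- no-port MUL/MEM
[6] i7,i8  st.MEM bne.BR  -- dual
[7] i9,i10  beq.BR or.ALU  -- dual
[8] i11  beq.BR  -- tail

ISSUED = 9,10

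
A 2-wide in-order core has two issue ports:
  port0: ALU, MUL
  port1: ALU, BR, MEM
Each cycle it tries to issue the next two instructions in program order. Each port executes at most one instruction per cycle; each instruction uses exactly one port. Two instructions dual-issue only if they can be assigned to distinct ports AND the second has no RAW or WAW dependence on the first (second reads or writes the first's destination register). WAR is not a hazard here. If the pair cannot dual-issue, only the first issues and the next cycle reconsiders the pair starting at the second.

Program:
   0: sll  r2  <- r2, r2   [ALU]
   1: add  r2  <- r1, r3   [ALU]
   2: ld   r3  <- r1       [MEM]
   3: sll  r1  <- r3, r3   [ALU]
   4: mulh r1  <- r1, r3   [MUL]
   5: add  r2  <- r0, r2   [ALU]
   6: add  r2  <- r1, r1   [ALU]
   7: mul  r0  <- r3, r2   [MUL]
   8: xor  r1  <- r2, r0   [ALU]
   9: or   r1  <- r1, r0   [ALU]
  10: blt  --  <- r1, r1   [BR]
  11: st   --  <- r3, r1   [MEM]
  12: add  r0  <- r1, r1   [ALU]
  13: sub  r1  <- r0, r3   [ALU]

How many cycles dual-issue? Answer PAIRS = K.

PAIRS = 3

0. sll.ALU @i0  | WAW r2
1. add.ALU+ld.MEM @i1&i2  | 2-wide
2. sll.ALU @i3  | RAW+WAW r1
3. mulh.MUL+add.ALU @i4&i5  | 2-wide
4. add.ALU @i6  | RAW r2
5. mul.MUL @i7  | RAW r0
6. xor.ALU @i8  | RAW+WAW r1
7. or.ALU @i9  | RAW r1
8. blt.BR @i10  | no-port BR/MEM
9. st.MEM+add.ALU @i11&i12  | 2-wide
10. sub.ALU @i13  | tail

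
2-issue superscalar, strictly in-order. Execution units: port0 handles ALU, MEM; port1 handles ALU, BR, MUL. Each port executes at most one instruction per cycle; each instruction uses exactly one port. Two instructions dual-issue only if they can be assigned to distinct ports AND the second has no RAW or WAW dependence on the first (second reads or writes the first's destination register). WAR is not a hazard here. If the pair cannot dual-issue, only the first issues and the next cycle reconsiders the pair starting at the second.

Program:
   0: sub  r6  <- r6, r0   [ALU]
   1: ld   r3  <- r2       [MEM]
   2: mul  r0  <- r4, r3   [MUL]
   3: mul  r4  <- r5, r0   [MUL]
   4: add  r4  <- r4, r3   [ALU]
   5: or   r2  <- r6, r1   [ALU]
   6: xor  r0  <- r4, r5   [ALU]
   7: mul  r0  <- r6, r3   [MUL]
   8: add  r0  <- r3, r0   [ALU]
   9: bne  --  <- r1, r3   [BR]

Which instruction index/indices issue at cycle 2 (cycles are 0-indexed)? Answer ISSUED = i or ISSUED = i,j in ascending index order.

ISSUED = 3

0. sub.ALU ld.MEM @i0/i1  | 2-wide
1. mul.MUL @i2  | no-port MUL/MUL
2. mul.MUL @i3  | RAW+WAW r4
3. add.ALU or.ALU @i4/i5  | 2-wide
4. xor.ALU @i6  | WAW r0
5. mul.MUL @i7  | RAW+WAW r0
6. add.ALU bne.BR @i8/i9  | 2-wide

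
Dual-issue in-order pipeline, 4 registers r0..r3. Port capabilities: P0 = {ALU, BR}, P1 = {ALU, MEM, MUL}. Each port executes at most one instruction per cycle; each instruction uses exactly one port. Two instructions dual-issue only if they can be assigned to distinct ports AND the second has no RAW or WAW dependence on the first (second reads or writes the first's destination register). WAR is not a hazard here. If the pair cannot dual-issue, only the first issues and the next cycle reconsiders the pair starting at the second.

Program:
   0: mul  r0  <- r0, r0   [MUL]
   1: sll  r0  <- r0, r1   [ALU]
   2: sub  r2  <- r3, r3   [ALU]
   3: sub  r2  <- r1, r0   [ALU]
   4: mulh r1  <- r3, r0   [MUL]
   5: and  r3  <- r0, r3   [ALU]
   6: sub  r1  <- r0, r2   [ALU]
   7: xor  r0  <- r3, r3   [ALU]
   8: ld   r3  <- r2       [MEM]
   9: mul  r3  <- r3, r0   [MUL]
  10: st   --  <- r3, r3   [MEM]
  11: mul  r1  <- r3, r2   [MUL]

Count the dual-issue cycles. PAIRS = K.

  cy0 -> i0 (mul) RAW+WAW r0
  cy1 -> i1+i2 (sll+sub) 2-wide
  cy2 -> i3+i4 (sub+mulh) 2-wide
  cy3 -> i5+i6 (and+sub) 2-wide
  cy4 -> i7+i8 (xor+ld) 2-wide
  cy5 -> i9 (mul) no-port MUL/MEM
  cy6 -> i10 (st) no-port MEM/MUL
  cy7 -> i11 (mul) tail

PAIRS = 4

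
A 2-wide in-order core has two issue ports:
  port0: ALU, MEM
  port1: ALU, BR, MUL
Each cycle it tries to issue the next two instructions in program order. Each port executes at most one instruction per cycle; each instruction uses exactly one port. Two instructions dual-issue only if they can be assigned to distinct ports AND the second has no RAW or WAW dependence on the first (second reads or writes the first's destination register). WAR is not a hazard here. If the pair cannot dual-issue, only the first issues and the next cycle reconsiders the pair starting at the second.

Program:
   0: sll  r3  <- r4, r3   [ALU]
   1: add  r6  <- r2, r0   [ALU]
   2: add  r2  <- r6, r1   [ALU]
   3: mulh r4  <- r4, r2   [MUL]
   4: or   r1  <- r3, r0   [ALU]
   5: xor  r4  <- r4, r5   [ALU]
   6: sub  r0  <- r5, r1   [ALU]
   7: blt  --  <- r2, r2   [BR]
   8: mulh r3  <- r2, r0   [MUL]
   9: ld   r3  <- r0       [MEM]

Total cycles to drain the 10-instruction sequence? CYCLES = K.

#0 head=0: sll+add i0/i1 dual
#1 head=2: add i2 RAW r2
#2 head=3: mulh+or i3/i4 dual
#3 head=5: xor+sub i5/i6 dual
#4 head=7: blt i7 no-port BR/MUL
#5 head=8: mulh i8 WAW r3
#6 head=9: ld i9 tail

CYCLES = 7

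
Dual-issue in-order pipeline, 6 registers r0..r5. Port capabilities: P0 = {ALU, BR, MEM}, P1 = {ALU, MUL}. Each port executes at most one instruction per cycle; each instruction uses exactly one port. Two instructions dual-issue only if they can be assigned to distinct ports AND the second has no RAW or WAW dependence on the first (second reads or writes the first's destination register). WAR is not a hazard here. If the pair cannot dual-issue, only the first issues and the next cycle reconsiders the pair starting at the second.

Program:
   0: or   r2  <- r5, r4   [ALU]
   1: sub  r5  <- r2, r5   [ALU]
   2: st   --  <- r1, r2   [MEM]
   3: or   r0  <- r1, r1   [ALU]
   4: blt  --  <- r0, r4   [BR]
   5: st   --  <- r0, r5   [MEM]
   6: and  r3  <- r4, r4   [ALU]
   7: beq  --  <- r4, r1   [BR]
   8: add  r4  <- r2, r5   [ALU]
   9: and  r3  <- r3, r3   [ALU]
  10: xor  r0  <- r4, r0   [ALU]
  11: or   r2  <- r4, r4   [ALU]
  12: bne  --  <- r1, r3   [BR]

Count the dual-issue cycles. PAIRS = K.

PAIRS = 5

#0 head=0: or i0 RAW r2
#1 head=1: sub/st i1,i2 pair
#2 head=3: or i3 RAW r0
#3 head=4: blt i4 no-port BR/MEM
#4 head=5: st/and i5,i6 pair
#5 head=7: beq/add i7,i8 pair
#6 head=9: and/xor i9,i10 pair
#7 head=11: or/bne i11,i12 pair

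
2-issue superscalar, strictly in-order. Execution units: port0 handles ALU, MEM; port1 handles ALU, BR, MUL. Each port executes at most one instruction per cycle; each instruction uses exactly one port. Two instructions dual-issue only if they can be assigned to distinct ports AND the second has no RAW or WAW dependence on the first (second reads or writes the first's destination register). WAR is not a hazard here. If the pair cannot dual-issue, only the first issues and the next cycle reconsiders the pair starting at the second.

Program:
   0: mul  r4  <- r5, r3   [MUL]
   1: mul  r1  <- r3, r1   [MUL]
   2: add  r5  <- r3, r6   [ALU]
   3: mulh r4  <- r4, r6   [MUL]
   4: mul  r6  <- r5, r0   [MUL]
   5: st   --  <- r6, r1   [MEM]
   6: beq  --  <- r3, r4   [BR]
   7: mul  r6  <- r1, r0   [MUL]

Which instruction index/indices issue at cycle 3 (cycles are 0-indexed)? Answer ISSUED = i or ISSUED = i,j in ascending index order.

  cy0 -> i0 (mul) no-port MUL/MUL
  cy1 -> i1&i2 (mul+add) dual
  cy2 -> i3 (mulh) no-port MUL/MUL
  cy3 -> i4 (mul) RAW r6
  cy4 -> i5&i6 (st+beq) dual
  cy5 -> i7 (mul) tail

ISSUED = 4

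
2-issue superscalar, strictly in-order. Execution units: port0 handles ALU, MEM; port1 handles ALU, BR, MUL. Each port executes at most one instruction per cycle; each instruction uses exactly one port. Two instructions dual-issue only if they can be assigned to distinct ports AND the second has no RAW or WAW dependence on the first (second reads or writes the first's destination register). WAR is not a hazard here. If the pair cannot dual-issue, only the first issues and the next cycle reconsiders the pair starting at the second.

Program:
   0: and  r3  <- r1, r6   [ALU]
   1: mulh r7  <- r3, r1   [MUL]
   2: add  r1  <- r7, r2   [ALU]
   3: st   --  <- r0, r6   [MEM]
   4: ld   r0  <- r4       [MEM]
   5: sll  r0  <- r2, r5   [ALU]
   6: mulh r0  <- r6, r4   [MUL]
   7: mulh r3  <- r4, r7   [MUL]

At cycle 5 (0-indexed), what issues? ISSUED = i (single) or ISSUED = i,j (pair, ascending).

#0 head=0: and.ALU i0 RAW r3
#1 head=1: mulh.MUL i1 RAW r7
#2 head=2: add.ALU;st.MEM i2+i3 pair
#3 head=4: ld.MEM i4 WAW r0
#4 head=5: sll.ALU i5 WAW r0
#5 head=6: mulh.MUL i6 no-port MUL/MUL
#6 head=7: mulh.MUL i7 tail

ISSUED = 6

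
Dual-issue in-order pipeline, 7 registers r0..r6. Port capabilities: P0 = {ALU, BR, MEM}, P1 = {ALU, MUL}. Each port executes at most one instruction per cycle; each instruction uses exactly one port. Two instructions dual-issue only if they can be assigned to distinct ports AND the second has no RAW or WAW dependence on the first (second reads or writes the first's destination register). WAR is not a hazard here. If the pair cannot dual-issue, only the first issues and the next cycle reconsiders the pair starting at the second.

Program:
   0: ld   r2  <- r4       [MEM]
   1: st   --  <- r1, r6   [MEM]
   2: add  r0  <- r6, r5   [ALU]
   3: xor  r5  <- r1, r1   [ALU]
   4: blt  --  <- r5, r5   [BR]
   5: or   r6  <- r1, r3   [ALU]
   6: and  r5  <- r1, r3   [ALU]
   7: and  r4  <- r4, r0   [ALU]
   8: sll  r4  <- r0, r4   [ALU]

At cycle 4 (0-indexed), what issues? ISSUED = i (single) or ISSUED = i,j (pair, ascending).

[0] i0  ld.MEM  -- no-port MEM/MEM
[1] i1&i2  st.MEM;add.ALU  -- pair
[2] i3  xor.ALU  -- RAW r5
[3] i4&i5  blt.BR;or.ALU  -- pair
[4] i6&i7  and.ALU;and.ALU  -- pair
[5] i8  sll.ALU  -- tail

ISSUED = 6,7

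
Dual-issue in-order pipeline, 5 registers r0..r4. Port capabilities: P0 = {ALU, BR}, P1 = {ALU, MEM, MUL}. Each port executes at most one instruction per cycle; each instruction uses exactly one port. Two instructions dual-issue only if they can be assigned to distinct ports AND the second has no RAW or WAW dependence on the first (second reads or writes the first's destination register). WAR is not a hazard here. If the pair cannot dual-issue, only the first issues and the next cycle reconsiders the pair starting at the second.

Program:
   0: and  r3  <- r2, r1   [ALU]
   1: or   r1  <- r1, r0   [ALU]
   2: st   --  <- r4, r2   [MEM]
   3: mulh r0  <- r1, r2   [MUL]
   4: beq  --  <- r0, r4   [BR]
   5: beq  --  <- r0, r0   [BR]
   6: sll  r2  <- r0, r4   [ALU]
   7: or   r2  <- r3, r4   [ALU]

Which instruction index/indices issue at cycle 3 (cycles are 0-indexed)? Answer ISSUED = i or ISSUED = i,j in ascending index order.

ISSUED = 4

t=0 i0/i1:and/or ; pair
t=1 i2:st ; no-port MEM/MUL
t=2 i3:mulh ; RAW r0
t=3 i4:beq ; no-port BR/BR
t=4 i5/i6:beq/sll ; pair
t=5 i7:or ; tail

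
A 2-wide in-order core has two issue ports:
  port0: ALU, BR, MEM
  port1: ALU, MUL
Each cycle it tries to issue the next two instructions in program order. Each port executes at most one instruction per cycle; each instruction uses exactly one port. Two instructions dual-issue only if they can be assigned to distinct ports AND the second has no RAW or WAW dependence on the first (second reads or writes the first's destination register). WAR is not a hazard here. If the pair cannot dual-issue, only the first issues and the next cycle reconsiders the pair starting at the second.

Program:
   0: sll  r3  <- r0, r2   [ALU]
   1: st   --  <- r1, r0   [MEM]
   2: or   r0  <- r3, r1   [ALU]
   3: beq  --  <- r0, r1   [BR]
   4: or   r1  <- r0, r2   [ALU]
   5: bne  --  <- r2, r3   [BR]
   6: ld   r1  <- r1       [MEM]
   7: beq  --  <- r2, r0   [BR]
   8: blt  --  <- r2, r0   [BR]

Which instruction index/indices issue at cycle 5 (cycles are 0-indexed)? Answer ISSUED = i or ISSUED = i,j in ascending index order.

ISSUED = 7

t=0 i0+i1:sll st ; dual
t=1 i2:or ; RAW r0
t=2 i3+i4:beq or ; dual
t=3 i5:bne ; no-port BR/MEM
t=4 i6:ld ; no-port MEM/BR
t=5 i7:beq ; no-port BR/BR
t=6 i8:blt ; tail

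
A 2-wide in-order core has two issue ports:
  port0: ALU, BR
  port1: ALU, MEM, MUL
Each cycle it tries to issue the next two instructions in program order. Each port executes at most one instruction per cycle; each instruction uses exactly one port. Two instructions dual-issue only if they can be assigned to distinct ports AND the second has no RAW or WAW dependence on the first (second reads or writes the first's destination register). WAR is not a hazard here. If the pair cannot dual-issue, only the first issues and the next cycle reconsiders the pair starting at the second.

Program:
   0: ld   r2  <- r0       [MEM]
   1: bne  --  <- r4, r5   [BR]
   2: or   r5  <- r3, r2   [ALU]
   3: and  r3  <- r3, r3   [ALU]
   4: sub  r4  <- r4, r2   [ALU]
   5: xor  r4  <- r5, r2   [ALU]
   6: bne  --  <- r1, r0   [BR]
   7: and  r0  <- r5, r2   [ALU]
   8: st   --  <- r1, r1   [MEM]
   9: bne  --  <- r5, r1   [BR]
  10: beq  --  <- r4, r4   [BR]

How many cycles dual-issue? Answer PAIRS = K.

PAIRS = 4

t=0 i0+i1:ld bne ; pair
t=1 i2+i3:or and ; pair
t=2 i4:sub ; WAW r4
t=3 i5+i6:xor bne ; pair
t=4 i7+i8:and st ; pair
t=5 i9:bne ; no-port BR/BR
t=6 i10:beq ; tail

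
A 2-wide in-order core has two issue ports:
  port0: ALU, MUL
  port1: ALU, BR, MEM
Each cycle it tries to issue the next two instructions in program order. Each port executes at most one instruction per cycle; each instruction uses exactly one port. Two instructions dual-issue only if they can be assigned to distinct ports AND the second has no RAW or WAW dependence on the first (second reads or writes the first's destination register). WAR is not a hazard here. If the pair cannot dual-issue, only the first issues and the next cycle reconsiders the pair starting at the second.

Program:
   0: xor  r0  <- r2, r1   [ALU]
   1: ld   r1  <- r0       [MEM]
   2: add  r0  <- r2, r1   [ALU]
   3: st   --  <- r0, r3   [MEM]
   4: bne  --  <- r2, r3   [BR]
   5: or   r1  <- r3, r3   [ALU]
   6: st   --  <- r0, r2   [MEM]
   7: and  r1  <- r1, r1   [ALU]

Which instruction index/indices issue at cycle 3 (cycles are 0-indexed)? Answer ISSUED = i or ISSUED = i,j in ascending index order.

ISSUED = 3

t=0 i0:xor ; RAW r0
t=1 i1:ld ; RAW r1
t=2 i2:add ; RAW r0
t=3 i3:st ; no-port MEM/BR
t=4 i4/i5:bne/or ; 2-wide
t=5 i6/i7:st/and ; 2-wide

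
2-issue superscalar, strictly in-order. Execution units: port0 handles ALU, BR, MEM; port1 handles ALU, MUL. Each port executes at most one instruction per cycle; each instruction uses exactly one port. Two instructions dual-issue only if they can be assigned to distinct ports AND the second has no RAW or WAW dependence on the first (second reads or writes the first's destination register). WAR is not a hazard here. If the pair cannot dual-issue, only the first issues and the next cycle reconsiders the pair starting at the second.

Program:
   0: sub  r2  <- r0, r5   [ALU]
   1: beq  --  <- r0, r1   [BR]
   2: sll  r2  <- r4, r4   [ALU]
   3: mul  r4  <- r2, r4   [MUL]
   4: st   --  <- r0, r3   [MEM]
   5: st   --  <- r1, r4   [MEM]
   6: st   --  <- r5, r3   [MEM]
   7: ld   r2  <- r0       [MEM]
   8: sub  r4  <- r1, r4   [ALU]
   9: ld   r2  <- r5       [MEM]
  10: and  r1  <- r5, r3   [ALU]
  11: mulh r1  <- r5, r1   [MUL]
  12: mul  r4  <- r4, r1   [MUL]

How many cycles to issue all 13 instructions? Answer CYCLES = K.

CYCLES = 9

  cy0 -> i0&i1 (sub.ALU/beq.BR) 2-wide
  cy1 -> i2 (sll.ALU) RAW r2
  cy2 -> i3&i4 (mul.MUL/st.MEM) 2-wide
  cy3 -> i5 (st.MEM) no-port MEM/MEM
  cy4 -> i6 (st.MEM) no-port MEM/MEM
  cy5 -> i7&i8 (ld.MEM/sub.ALU) 2-wide
  cy6 -> i9&i10 (ld.MEM/and.ALU) 2-wide
  cy7 -> i11 (mulh.MUL) no-port MUL/MUL
  cy8 -> i12 (mul.MUL) tail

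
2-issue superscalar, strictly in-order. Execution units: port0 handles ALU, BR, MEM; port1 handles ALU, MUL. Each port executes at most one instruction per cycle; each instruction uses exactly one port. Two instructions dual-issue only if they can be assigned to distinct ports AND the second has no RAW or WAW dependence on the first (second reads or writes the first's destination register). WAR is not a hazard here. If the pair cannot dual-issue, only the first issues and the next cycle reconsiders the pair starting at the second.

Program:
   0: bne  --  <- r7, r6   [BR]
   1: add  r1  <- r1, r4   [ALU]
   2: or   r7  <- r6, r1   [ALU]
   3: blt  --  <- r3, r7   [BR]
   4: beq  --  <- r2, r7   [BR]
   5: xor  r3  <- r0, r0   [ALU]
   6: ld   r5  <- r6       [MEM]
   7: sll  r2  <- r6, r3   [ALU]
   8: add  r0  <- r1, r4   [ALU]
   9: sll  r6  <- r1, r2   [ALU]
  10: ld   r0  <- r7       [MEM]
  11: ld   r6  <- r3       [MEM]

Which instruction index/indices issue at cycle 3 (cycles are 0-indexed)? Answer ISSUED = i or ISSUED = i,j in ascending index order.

ISSUED = 4,5

  cy0 -> i0/i1 (bne.BR;add.ALU) pair
  cy1 -> i2 (or.ALU) RAW r7
  cy2 -> i3 (blt.BR) no-port BR/BR
  cy3 -> i4/i5 (beq.BR;xor.ALU) pair
  cy4 -> i6/i7 (ld.MEM;sll.ALU) pair
  cy5 -> i8/i9 (add.ALU;sll.ALU) pair
  cy6 -> i10 (ld.MEM) no-port MEM/MEM
  cy7 -> i11 (ld.MEM) tail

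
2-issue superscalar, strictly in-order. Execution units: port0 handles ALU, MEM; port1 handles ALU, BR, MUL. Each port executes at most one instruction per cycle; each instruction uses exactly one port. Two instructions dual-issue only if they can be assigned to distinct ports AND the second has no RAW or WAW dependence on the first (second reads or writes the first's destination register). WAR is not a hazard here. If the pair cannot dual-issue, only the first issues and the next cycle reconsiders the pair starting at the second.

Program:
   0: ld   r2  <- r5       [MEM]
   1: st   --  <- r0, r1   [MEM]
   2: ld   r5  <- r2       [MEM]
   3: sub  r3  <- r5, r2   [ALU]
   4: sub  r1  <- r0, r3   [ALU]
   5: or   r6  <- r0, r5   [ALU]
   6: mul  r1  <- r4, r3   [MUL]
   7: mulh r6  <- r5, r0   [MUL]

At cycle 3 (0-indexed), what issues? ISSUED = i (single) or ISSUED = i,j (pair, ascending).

ISSUED = 3

  cy0 -> i0 (ld.MEM) no-port MEM/MEM
  cy1 -> i1 (st.MEM) no-port MEM/MEM
  cy2 -> i2 (ld.MEM) RAW r5
  cy3 -> i3 (sub.ALU) RAW r3
  cy4 -> i4/i5 (sub.ALU;or.ALU) dual
  cy5 -> i6 (mul.MUL) no-port MUL/MUL
  cy6 -> i7 (mulh.MUL) tail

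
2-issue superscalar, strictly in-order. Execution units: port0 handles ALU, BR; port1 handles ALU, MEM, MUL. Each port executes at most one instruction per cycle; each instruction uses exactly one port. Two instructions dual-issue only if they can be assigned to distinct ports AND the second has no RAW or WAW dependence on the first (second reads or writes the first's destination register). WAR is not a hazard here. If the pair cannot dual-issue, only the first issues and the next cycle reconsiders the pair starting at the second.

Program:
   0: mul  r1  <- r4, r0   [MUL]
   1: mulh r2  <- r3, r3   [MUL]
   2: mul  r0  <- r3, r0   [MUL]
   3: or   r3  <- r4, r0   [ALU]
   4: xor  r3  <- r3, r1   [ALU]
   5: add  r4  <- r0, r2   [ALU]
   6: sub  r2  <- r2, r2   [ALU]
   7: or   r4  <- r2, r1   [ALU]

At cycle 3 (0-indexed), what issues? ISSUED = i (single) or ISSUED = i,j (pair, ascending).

#0 head=0: mul.MUL i0 no-port MUL/MUL
#1 head=1: mulh.MUL i1 no-port MUL/MUL
#2 head=2: mul.MUL i2 RAW r0
#3 head=3: or.ALU i3 RAW+WAW r3
#4 head=4: xor.ALU/add.ALU i4&i5 pair
#5 head=6: sub.ALU i6 RAW r2
#6 head=7: or.ALU i7 tail

ISSUED = 3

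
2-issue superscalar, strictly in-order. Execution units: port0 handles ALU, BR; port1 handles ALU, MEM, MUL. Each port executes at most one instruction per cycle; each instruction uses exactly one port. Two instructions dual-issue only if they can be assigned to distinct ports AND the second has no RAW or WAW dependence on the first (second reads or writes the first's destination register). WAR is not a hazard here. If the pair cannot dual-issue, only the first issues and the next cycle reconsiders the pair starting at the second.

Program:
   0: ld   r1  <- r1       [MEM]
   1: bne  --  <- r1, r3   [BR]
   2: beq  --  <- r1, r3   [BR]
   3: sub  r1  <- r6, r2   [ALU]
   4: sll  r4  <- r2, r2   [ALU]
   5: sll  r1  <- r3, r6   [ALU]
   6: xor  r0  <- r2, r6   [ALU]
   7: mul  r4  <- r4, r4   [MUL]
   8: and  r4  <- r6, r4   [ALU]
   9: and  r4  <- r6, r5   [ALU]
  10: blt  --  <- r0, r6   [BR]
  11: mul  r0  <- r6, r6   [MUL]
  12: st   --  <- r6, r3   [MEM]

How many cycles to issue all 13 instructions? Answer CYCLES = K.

CYCLES = 9

#0 head=0: ld i0 RAW r1
#1 head=1: bne i1 no-port BR/BR
#2 head=2: beq;sub i2+i3 pair
#3 head=4: sll;sll i4+i5 pair
#4 head=6: xor;mul i6+i7 pair
#5 head=8: and i8 WAW r4
#6 head=9: and;blt i9+i10 pair
#7 head=11: mul i11 no-port MUL/MEM
#8 head=12: st i12 tail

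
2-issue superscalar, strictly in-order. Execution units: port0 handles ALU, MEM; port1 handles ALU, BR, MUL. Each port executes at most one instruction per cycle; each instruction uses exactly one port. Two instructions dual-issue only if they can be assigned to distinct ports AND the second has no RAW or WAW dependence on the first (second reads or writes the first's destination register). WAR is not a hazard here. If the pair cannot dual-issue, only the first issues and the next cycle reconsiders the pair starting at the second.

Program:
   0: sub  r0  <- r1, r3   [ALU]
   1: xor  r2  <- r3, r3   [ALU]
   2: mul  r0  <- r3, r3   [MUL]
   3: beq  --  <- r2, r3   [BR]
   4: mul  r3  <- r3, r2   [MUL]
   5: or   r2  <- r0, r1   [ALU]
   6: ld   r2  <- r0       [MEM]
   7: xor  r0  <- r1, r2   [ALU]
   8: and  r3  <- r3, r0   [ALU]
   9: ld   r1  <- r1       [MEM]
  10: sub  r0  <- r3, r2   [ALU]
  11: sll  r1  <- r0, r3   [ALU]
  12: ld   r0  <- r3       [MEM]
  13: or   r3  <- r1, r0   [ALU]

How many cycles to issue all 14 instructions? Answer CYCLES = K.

CYCLES = 10

[0] i0,i1  sub;xor  -- pair
[1] i2  mul  -- no-port MUL/BR
[2] i3  beq  -- no-port BR/MUL
[3] i4,i5  mul;or  -- pair
[4] i6  ld  -- RAW r2
[5] i7  xor  -- RAW r0
[6] i8,i9  and;ld  -- pair
[7] i10  sub  -- RAW r0
[8] i11,i12  sll;ld  -- pair
[9] i13  or  -- tail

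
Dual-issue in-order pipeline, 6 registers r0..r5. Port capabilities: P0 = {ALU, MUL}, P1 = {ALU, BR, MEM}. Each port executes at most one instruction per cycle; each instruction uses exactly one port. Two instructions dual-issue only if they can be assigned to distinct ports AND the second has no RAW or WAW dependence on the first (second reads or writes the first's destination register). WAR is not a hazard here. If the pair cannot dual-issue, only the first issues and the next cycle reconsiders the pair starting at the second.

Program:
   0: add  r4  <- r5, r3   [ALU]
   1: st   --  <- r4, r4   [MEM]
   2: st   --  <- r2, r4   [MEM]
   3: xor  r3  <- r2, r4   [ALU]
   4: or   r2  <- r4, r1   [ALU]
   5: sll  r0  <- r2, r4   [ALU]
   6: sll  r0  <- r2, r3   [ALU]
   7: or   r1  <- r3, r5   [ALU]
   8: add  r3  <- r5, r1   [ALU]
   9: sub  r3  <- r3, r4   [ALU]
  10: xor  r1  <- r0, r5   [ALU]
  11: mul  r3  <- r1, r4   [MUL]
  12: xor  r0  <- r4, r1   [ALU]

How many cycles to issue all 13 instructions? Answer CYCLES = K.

  cy0 -> i0 (add) RAW r4
  cy1 -> i1 (st) no-port MEM/MEM
  cy2 -> i2&i3 (st+xor) pair
  cy3 -> i4 (or) RAW r2
  cy4 -> i5 (sll) WAW r0
  cy5 -> i6&i7 (sll+or) pair
  cy6 -> i8 (add) RAW+WAW r3
  cy7 -> i9&i10 (sub+xor) pair
  cy8 -> i11&i12 (mul+xor) pair

CYCLES = 9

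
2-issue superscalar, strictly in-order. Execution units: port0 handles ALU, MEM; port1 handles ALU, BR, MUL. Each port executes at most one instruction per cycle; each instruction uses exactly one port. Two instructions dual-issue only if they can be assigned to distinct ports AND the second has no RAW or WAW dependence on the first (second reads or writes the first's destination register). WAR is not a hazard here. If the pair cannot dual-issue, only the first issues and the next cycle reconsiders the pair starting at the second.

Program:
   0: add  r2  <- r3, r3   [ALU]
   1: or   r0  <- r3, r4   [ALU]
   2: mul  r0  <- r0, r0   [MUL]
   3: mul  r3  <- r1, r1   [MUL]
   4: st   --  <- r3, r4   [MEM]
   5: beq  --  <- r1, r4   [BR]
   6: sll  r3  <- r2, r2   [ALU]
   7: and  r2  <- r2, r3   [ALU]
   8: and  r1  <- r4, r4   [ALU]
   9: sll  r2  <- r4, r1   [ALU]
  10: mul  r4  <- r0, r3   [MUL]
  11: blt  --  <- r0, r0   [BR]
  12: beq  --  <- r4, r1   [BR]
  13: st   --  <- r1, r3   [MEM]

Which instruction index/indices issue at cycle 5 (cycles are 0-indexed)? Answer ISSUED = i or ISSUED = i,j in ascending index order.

t=0 i0/i1:add.ALU/or.ALU ; 2-wide
t=1 i2:mul.MUL ; no-port MUL/MUL
t=2 i3:mul.MUL ; RAW r3
t=3 i4/i5:st.MEM/beq.BR ; 2-wide
t=4 i6:sll.ALU ; RAW r3
t=5 i7/i8:and.ALU/and.ALU ; 2-wide
t=6 i9/i10:sll.ALU/mul.MUL ; 2-wide
t=7 i11:blt.BR ; no-port BR/BR
t=8 i12/i13:beq.BR/st.MEM ; 2-wide

ISSUED = 7,8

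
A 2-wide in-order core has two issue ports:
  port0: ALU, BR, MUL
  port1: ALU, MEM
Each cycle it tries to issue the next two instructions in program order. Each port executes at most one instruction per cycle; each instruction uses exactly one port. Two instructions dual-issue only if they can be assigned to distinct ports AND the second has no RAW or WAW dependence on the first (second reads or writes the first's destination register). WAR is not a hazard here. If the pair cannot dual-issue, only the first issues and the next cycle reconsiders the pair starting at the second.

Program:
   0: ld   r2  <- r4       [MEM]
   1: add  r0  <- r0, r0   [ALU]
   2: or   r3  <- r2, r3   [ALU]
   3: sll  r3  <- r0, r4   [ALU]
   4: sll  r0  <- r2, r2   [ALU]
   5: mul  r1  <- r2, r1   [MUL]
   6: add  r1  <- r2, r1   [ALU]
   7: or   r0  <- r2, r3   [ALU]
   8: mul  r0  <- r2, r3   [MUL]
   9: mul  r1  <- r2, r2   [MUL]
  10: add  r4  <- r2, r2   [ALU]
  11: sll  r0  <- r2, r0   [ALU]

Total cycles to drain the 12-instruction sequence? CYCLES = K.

CYCLES = 8

t=0 i0,i1:ld;add ; dual
t=1 i2:or ; WAW r3
t=2 i3,i4:sll;sll ; dual
t=3 i5:mul ; RAW+WAW r1
t=4 i6,i7:add;or ; dual
t=5 i8:mul ; no-port MUL/MUL
t=6 i9,i10:mul;add ; dual
t=7 i11:sll ; tail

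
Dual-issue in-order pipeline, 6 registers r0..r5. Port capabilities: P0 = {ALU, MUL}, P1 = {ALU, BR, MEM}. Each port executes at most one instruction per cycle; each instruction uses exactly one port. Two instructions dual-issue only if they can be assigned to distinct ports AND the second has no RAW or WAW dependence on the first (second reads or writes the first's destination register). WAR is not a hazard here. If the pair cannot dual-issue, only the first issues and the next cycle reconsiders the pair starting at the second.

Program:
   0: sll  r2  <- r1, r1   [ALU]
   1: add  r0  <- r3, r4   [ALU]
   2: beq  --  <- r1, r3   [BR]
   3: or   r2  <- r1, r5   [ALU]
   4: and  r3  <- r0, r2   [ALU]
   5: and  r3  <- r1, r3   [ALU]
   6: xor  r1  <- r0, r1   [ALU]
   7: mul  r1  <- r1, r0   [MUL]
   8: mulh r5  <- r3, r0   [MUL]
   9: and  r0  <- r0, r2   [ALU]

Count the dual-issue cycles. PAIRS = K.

t=0 i0/i1:sll.ALU/add.ALU ; 2-wide
t=1 i2/i3:beq.BR/or.ALU ; 2-wide
t=2 i4:and.ALU ; RAW+WAW r3
t=3 i5/i6:and.ALU/xor.ALU ; 2-wide
t=4 i7:mul.MUL ; no-port MUL/MUL
t=5 i8/i9:mulh.MUL/and.ALU ; 2-wide

PAIRS = 4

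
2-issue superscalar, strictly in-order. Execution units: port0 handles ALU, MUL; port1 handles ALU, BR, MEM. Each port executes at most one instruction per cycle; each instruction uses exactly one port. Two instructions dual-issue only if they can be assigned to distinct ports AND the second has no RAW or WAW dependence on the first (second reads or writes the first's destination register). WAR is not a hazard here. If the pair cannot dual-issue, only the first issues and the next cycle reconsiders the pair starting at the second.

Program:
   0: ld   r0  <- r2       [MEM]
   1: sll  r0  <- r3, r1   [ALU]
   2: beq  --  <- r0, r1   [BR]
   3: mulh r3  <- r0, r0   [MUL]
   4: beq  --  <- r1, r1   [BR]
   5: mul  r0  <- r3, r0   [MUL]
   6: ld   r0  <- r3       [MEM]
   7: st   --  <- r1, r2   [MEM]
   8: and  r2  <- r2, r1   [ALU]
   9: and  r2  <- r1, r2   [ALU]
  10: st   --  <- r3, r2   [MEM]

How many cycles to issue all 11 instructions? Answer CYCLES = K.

CYCLES = 8

  cy0 -> i0 (ld) WAW r0
  cy1 -> i1 (sll) RAW r0
  cy2 -> i2/i3 (beq;mulh) pair
  cy3 -> i4/i5 (beq;mul) pair
  cy4 -> i6 (ld) no-port MEM/MEM
  cy5 -> i7/i8 (st;and) pair
  cy6 -> i9 (and) RAW r2
  cy7 -> i10 (st) tail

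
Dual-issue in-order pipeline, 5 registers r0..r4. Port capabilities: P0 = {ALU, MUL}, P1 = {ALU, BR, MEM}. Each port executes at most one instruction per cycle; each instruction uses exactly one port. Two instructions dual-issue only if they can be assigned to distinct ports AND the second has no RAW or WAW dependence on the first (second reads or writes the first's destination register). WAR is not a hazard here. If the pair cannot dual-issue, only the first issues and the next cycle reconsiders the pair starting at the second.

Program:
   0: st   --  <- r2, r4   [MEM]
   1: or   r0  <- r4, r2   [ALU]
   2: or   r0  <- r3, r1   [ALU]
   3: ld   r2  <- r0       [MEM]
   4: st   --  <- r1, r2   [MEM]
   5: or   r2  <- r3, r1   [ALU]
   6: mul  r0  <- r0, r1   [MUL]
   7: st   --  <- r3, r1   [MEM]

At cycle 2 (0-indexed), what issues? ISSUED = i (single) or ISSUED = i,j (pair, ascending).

ISSUED = 3

  cy0 -> i0,i1 (st.MEM+or.ALU) pair
  cy1 -> i2 (or.ALU) RAW r0
  cy2 -> i3 (ld.MEM) no-port MEM/MEM
  cy3 -> i4,i5 (st.MEM+or.ALU) pair
  cy4 -> i6,i7 (mul.MUL+st.MEM) pair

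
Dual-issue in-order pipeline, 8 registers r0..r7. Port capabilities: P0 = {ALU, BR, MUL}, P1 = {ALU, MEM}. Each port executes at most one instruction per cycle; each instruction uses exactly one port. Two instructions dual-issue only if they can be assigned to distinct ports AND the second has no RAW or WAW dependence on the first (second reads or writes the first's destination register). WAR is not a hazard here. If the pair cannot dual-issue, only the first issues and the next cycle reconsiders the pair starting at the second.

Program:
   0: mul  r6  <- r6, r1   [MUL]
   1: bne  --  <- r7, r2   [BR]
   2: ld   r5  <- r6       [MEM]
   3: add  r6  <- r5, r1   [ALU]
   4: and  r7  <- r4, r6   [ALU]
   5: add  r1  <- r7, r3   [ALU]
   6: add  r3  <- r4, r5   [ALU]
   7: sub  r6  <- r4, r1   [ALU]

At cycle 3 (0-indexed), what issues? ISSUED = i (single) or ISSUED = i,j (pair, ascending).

ISSUED = 4

0. mul.MUL @i0  | no-port MUL/BR
1. bne.BR/ld.MEM @i1/i2  | pair
2. add.ALU @i3  | RAW r6
3. and.ALU @i4  | RAW r7
4. add.ALU/add.ALU @i5/i6  | pair
5. sub.ALU @i7  | tail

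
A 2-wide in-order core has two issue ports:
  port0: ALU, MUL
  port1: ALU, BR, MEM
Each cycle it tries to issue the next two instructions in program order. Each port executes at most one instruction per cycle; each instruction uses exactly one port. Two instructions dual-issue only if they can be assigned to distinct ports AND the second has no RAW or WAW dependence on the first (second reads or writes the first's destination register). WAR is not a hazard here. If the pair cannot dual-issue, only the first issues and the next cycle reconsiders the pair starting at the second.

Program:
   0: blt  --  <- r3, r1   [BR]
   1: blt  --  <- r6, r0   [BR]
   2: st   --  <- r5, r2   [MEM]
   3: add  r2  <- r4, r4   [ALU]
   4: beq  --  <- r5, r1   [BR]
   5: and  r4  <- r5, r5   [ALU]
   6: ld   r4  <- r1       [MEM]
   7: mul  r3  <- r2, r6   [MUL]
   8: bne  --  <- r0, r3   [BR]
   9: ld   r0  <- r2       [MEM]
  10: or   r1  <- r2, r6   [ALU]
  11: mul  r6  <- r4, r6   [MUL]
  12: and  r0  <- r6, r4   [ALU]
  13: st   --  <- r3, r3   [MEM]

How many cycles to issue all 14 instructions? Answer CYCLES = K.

#0 head=0: blt i0 no-port BR/BR
#1 head=1: blt i1 no-port BR/MEM
#2 head=2: st+add i2&i3 2-wide
#3 head=4: beq+and i4&i5 2-wide
#4 head=6: ld+mul i6&i7 2-wide
#5 head=8: bne i8 no-port BR/MEM
#6 head=9: ld+or i9&i10 2-wide
#7 head=11: mul i11 RAW r6
#8 head=12: and+st i12&i13 2-wide

CYCLES = 9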